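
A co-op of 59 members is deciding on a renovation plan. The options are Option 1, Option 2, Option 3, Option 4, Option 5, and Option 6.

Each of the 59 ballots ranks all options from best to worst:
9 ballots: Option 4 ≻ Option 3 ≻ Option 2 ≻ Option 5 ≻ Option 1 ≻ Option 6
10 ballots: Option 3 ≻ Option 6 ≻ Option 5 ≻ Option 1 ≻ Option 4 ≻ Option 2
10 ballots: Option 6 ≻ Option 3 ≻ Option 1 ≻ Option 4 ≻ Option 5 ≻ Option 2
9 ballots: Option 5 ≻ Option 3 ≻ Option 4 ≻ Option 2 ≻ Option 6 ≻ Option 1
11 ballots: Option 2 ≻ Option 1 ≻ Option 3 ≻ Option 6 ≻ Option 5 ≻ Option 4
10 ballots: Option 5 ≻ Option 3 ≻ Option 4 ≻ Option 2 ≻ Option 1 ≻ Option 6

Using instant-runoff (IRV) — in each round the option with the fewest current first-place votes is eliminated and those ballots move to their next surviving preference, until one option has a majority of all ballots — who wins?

Option 3

Round 1: Option 1 0, Option 2 11, Option 3 10, Option 4 9, Option 5 19, Option 6 10. Option 1 eliminated.
Round 2: Option 2 11, Option 3 10, Option 4 9, Option 5 19, Option 6 10. Option 4 eliminated.
Round 3: Option 2 11, Option 3 19, Option 5 19, Option 6 10. Option 6 eliminated.
Round 4: Option 2 11, Option 3 29, Option 5 19. Option 2 eliminated.
Round 5: Option 3 40, Option 5 19. Option 3 has a majority (≥30).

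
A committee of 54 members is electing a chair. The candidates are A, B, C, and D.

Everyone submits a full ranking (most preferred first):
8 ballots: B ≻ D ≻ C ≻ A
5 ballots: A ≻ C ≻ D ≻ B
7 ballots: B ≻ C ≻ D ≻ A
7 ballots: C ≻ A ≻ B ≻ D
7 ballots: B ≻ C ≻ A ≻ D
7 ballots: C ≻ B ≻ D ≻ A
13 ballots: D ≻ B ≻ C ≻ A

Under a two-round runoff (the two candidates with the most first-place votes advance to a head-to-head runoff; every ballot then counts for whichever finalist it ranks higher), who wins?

B

Round 1 first-place votes: A 5, B 22, C 14, D 13. B and C advance.
Runoff: B is ranked above C on 35 ballots, C above B on 19.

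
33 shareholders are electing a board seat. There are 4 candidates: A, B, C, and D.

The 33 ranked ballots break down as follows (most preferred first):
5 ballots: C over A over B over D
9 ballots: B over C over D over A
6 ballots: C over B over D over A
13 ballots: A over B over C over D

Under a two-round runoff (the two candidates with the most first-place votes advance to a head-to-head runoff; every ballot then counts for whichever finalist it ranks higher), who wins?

Round 1 first-place votes: A 13, B 9, C 11, D 0. A and C advance.
Runoff: A is ranked above C on 13 ballots, C above A on 20.

C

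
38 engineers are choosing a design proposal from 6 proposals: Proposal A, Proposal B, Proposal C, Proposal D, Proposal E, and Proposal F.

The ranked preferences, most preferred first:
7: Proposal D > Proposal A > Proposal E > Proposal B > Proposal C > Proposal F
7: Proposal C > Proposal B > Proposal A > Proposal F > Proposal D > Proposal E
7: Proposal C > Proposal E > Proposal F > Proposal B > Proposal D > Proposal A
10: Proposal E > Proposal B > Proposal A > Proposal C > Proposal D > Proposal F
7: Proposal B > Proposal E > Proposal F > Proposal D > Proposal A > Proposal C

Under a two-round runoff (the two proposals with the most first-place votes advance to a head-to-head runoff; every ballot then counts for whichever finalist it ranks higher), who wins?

Round 1 first-place votes: Proposal A 0, Proposal B 7, Proposal C 14, Proposal D 7, Proposal E 10, Proposal F 0. Proposal C and Proposal E advance.
Runoff: Proposal C is ranked above Proposal E on 14 ballots, Proposal E above Proposal C on 24.

Proposal E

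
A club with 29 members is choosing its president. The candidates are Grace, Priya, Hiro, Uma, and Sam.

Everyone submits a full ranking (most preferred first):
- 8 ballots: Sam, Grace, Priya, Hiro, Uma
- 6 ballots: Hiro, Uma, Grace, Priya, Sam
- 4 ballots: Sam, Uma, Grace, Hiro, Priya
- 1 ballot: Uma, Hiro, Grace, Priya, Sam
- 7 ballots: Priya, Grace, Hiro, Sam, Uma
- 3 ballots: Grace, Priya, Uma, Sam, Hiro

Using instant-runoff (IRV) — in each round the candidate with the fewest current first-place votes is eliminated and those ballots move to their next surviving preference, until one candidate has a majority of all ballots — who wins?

Priya

Round 1: Grace 3, Priya 7, Hiro 6, Uma 1, Sam 12. Uma eliminated.
Round 2: Grace 3, Priya 7, Hiro 7, Sam 12. Grace eliminated.
Round 3: Priya 10, Hiro 7, Sam 12. Hiro eliminated.
Round 4: Priya 17, Sam 12. Priya has a majority (≥15).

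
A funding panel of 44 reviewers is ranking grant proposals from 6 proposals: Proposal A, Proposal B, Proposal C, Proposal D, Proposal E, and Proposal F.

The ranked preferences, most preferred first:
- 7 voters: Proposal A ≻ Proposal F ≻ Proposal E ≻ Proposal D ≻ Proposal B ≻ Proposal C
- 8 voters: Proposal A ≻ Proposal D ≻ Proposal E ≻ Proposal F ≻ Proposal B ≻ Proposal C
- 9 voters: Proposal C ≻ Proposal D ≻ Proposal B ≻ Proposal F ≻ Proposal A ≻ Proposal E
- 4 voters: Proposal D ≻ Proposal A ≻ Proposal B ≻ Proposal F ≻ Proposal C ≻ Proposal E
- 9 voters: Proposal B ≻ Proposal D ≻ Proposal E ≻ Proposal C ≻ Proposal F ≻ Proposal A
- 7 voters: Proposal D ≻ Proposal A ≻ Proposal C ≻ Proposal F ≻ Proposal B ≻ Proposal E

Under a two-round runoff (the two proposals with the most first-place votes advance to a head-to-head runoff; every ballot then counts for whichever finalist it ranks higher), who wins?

Proposal D

Round 1 first-place votes: Proposal A 15, Proposal B 9, Proposal C 9, Proposal D 11, Proposal E 0, Proposal F 0. Proposal A and Proposal D advance.
Runoff: Proposal A is ranked above Proposal D on 15 ballots, Proposal D above Proposal A on 29.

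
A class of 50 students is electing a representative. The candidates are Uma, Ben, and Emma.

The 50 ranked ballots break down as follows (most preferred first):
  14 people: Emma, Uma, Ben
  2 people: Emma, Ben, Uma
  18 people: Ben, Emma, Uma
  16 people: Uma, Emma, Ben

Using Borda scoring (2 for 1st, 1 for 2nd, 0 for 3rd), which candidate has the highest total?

Emma

Uma: 14×1 + 2×0 + 18×0 + 16×2 = 46
Ben: 14×0 + 2×1 + 18×2 + 16×0 = 38
Emma: 14×2 + 2×2 + 18×1 + 16×1 = 66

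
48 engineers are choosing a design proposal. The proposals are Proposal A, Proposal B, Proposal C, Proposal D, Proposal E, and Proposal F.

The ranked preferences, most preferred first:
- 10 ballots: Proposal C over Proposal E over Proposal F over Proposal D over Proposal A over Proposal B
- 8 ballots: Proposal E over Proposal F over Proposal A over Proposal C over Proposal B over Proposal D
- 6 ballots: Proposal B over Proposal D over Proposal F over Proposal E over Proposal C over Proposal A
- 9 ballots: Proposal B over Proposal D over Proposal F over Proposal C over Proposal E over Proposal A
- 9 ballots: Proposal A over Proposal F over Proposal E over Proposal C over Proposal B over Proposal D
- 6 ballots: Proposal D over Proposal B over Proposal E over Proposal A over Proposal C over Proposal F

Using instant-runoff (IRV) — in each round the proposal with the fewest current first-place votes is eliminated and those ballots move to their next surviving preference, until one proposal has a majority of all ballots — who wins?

Round 1: Proposal A 9, Proposal B 15, Proposal C 10, Proposal D 6, Proposal E 8, Proposal F 0. Proposal F eliminated.
Round 2: Proposal A 9, Proposal B 15, Proposal C 10, Proposal D 6, Proposal E 8. Proposal D eliminated.
Round 3: Proposal A 9, Proposal B 21, Proposal C 10, Proposal E 8. Proposal E eliminated.
Round 4: Proposal A 17, Proposal B 21, Proposal C 10. Proposal C eliminated.
Round 5: Proposal A 27, Proposal B 21. Proposal A has a majority (≥25).

Proposal A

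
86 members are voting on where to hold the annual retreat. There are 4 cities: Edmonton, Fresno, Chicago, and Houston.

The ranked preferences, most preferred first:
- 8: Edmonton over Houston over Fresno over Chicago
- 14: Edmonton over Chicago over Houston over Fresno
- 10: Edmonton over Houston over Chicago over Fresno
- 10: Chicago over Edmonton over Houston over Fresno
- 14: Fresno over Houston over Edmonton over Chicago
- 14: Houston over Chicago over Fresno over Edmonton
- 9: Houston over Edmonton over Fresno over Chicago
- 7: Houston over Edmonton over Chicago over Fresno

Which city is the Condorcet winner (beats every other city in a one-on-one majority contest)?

Houston vs Edmonton: 44–42
Houston vs Fresno: 72–14
Houston vs Chicago: 62–24
Houston beats every other city.

Houston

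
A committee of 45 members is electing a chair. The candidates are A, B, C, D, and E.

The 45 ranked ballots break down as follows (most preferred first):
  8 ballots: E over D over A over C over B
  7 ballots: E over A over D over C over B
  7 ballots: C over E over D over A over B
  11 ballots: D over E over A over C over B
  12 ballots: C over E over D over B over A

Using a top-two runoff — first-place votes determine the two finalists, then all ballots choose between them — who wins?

Round 1 first-place votes: A 0, B 0, C 19, D 11, E 15. C and E advance.
Runoff: C is ranked above E on 19 ballots, E above C on 26.

E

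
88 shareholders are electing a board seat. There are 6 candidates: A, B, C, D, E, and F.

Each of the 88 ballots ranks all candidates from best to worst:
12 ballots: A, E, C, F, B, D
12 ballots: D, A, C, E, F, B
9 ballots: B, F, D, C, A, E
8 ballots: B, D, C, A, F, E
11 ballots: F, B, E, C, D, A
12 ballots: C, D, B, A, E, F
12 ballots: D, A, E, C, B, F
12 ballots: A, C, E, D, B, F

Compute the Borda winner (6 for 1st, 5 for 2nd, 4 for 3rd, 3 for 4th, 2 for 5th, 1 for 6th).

C

A: 12×6 + 12×5 + 9×2 + 8×3 + 11×1 + 12×3 + 12×5 + 12×6 = 353
B: 12×2 + 12×1 + 9×6 + 8×6 + 11×5 + 12×4 + 12×2 + 12×2 = 289
C: 12×4 + 12×4 + 9×3 + 8×4 + 11×3 + 12×6 + 12×3 + 12×5 = 356
D: 12×1 + 12×6 + 9×4 + 8×5 + 11×2 + 12×5 + 12×6 + 12×3 = 350
E: 12×5 + 12×3 + 9×1 + 8×1 + 11×4 + 12×2 + 12×4 + 12×4 = 277
F: 12×3 + 12×2 + 9×5 + 8×2 + 11×6 + 12×1 + 12×1 + 12×1 = 223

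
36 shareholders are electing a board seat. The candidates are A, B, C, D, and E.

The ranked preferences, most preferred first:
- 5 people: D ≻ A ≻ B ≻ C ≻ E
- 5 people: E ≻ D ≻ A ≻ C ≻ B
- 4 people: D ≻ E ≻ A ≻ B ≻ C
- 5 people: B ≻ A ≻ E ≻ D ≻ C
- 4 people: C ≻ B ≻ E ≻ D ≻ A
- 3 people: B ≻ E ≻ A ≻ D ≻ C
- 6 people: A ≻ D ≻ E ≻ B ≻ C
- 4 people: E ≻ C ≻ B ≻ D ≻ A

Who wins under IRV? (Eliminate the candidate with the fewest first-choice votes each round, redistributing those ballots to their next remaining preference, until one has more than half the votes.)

D

Round 1: A 6, B 8, C 4, D 9, E 9. C eliminated.
Round 2: A 6, B 12, D 9, E 9. A eliminated.
Round 3: B 12, D 15, E 9. E eliminated.
Round 4: B 16, D 20. D has a majority (≥19).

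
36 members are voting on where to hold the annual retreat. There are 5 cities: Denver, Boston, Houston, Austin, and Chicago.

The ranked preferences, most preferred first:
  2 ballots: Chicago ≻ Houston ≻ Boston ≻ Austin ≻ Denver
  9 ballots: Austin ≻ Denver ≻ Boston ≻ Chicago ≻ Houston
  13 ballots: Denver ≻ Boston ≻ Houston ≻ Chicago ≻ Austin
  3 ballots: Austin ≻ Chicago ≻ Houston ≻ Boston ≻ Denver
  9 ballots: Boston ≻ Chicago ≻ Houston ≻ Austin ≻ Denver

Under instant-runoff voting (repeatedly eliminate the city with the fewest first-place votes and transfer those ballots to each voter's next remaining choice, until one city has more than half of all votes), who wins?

Round 1: Denver 13, Boston 9, Houston 0, Austin 12, Chicago 2. Houston eliminated.
Round 2: Denver 13, Boston 9, Austin 12, Chicago 2. Chicago eliminated.
Round 3: Denver 13, Boston 11, Austin 12. Boston eliminated.
Round 4: Denver 13, Austin 23. Austin has a majority (≥19).

Austin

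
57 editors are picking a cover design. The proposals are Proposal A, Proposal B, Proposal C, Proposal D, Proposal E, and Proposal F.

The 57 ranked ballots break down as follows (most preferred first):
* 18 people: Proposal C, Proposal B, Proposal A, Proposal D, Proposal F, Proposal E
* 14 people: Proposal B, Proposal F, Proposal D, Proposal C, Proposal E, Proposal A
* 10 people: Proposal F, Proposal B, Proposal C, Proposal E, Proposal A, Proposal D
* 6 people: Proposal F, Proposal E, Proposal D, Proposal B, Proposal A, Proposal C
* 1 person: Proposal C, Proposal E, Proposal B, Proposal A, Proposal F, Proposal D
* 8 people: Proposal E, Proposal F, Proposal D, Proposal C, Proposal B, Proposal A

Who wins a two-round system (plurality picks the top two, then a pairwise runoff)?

Proposal F

Round 1 first-place votes: Proposal A 0, Proposal B 14, Proposal C 19, Proposal D 0, Proposal E 8, Proposal F 16. Proposal C and Proposal F advance.
Runoff: Proposal C is ranked above Proposal F on 19 ballots, Proposal F above Proposal C on 38.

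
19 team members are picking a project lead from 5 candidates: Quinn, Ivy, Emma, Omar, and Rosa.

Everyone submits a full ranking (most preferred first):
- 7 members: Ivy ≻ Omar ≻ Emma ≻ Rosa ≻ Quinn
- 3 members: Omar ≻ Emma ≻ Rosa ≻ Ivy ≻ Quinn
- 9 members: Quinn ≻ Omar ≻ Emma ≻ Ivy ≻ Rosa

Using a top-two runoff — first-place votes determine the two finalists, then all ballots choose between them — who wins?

Round 1 first-place votes: Quinn 9, Ivy 7, Emma 0, Omar 3, Rosa 0. Quinn and Ivy advance.
Runoff: Quinn is ranked above Ivy on 9 ballots, Ivy above Quinn on 10.

Ivy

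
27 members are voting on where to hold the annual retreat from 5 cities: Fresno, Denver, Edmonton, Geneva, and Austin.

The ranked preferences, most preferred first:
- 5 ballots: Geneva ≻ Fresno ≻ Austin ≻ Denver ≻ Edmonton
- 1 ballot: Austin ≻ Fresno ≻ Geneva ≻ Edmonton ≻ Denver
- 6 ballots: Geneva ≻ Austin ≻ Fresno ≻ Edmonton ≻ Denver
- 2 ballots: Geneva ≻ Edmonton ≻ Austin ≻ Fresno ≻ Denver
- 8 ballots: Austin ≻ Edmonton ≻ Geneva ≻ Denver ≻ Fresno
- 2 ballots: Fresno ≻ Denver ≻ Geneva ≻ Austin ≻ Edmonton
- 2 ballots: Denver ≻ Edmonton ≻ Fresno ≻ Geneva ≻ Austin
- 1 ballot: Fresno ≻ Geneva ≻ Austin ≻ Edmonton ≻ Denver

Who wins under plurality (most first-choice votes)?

Geneva

First-place votes: Fresno 3, Denver 2, Edmonton 0, Geneva 13, Austin 9.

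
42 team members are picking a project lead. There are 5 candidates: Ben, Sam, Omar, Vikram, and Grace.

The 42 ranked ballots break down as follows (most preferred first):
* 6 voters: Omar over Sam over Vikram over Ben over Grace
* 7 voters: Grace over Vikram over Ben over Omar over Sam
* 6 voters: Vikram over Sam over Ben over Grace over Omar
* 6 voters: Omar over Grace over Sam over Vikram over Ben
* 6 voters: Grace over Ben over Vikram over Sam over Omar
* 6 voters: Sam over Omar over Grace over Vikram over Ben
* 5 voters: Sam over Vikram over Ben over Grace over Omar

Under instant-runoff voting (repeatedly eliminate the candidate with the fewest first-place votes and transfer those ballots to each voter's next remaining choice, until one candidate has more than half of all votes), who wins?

Sam

Round 1: Ben 0, Sam 11, Omar 12, Vikram 6, Grace 13. Ben eliminated.
Round 2: Sam 11, Omar 12, Vikram 6, Grace 13. Vikram eliminated.
Round 3: Sam 17, Omar 12, Grace 13. Omar eliminated.
Round 4: Sam 23, Grace 19. Sam has a majority (≥22).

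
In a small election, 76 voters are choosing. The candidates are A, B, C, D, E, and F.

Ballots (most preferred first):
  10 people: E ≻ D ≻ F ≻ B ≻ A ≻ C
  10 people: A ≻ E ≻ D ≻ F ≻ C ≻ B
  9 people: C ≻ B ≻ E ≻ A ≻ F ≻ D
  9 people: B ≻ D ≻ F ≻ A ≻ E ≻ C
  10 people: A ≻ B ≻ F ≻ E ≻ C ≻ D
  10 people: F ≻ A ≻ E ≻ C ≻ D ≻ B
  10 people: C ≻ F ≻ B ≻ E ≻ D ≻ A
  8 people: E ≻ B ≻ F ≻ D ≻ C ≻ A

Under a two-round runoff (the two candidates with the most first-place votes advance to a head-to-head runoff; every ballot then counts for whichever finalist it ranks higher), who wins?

A

Round 1 first-place votes: A 20, B 9, C 19, D 0, E 18, F 10. A and C advance.
Runoff: A is ranked above C on 49 ballots, C above A on 27.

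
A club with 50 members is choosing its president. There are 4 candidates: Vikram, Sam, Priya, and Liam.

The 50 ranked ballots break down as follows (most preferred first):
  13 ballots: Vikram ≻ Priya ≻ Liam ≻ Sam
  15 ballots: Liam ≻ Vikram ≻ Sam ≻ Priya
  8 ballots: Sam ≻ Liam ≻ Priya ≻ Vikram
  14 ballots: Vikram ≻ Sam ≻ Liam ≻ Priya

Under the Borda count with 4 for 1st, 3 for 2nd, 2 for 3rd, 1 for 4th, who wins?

Vikram: 13×4 + 15×3 + 8×1 + 14×4 = 161
Sam: 13×1 + 15×2 + 8×4 + 14×3 = 117
Priya: 13×3 + 15×1 + 8×2 + 14×1 = 84
Liam: 13×2 + 15×4 + 8×3 + 14×2 = 138

Vikram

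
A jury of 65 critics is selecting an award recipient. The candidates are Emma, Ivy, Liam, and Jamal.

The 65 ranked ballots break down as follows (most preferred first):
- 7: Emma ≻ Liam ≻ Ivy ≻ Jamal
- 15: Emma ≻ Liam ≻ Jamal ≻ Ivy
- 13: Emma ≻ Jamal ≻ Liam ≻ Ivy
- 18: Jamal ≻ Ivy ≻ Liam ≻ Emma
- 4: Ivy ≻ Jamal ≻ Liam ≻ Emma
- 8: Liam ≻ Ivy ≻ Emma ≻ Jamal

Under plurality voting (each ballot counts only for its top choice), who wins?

First-place votes: Emma 35, Ivy 4, Liam 8, Jamal 18.

Emma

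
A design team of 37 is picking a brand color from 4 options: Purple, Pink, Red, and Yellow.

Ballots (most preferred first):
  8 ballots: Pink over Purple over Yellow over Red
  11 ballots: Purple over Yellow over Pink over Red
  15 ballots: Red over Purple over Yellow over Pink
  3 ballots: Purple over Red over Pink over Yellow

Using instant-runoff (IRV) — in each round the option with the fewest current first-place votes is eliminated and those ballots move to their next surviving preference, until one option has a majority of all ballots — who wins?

Round 1: Purple 14, Pink 8, Red 15, Yellow 0. Yellow eliminated.
Round 2: Purple 14, Pink 8, Red 15. Pink eliminated.
Round 3: Purple 22, Red 15. Purple has a majority (≥19).

Purple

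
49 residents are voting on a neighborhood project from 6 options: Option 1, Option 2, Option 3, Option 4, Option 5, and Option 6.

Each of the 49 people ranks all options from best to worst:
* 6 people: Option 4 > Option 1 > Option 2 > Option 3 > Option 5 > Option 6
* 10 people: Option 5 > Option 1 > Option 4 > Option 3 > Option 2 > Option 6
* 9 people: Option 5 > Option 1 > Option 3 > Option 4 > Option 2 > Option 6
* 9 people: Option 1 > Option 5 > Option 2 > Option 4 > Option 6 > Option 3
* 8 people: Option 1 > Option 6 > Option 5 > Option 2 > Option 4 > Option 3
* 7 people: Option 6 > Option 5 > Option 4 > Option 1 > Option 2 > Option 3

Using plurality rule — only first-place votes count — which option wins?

First-place votes: Option 1 17, Option 2 0, Option 3 0, Option 4 6, Option 5 19, Option 6 7.

Option 5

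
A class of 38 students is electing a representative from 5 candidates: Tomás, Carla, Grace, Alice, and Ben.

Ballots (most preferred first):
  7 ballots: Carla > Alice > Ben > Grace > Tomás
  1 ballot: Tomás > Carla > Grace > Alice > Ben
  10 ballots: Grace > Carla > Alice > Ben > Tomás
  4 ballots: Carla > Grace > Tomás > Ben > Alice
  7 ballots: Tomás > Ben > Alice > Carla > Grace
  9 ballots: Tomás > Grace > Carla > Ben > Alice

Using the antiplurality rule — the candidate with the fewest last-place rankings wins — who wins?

Last-place votes: Tomás 17, Carla 0, Grace 7, Alice 13, Ben 1.

Carla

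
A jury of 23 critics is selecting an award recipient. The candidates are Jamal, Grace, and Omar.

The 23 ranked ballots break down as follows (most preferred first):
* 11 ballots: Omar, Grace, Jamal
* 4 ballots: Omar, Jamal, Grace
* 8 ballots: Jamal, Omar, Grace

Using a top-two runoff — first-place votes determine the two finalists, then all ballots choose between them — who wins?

Round 1 first-place votes: Jamal 8, Grace 0, Omar 15. Omar and Jamal advance.
Runoff: Omar is ranked above Jamal on 15 ballots, Jamal above Omar on 8.

Omar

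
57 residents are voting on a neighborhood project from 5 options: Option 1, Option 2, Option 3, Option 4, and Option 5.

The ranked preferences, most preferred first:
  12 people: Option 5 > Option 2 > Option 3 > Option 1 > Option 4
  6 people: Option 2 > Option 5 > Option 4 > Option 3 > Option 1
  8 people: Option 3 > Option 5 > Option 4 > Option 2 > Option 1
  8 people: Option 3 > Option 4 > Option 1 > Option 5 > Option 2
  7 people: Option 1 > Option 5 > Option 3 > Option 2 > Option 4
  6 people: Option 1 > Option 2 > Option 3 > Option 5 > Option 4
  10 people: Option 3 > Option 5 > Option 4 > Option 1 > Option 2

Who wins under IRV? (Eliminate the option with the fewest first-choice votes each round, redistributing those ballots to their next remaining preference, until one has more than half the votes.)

Round 1: Option 1 13, Option 2 6, Option 3 26, Option 4 0, Option 5 12. Option 4 eliminated.
Round 2: Option 1 13, Option 2 6, Option 3 26, Option 5 12. Option 2 eliminated.
Round 3: Option 1 13, Option 3 26, Option 5 18. Option 1 eliminated.
Round 4: Option 3 32, Option 5 25. Option 3 has a majority (≥29).

Option 3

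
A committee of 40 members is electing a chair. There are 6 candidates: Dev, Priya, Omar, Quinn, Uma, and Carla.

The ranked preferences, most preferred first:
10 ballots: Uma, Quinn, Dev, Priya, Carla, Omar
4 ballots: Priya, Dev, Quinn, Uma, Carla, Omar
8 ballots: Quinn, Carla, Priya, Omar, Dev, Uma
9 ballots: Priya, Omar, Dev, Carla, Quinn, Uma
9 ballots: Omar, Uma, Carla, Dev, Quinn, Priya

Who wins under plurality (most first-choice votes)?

Priya

First-place votes: Dev 0, Priya 13, Omar 9, Quinn 8, Uma 10, Carla 0.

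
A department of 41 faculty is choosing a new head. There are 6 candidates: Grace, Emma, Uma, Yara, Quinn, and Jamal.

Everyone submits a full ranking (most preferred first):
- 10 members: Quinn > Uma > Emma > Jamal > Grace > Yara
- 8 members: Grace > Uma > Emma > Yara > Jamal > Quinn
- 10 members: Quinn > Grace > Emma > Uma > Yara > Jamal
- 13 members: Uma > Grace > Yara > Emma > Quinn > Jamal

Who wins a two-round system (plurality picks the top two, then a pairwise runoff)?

Round 1 first-place votes: Grace 8, Emma 0, Uma 13, Yara 0, Quinn 20, Jamal 0. Quinn and Uma advance.
Runoff: Quinn is ranked above Uma on 20 ballots, Uma above Quinn on 21.

Uma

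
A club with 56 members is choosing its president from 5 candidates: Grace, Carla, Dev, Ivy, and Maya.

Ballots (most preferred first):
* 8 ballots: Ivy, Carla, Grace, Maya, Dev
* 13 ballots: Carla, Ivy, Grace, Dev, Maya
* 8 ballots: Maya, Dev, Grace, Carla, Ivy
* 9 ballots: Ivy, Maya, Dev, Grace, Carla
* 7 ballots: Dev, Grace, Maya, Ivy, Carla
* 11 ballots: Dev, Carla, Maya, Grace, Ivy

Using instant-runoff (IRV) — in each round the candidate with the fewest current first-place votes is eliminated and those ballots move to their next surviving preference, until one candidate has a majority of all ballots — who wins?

Round 1: Grace 0, Carla 13, Dev 18, Ivy 17, Maya 8. Grace eliminated.
Round 2: Carla 13, Dev 18, Ivy 17, Maya 8. Maya eliminated.
Round 3: Carla 13, Dev 26, Ivy 17. Carla eliminated.
Round 4: Dev 26, Ivy 30. Ivy has a majority (≥29).

Ivy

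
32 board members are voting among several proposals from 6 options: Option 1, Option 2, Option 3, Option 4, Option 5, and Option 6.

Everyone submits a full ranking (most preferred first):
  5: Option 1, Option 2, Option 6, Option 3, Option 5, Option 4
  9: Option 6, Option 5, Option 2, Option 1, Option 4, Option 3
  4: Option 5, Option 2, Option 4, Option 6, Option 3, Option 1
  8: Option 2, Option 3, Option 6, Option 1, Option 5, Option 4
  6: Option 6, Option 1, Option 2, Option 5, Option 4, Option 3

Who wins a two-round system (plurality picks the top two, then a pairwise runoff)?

Option 2

Round 1 first-place votes: Option 1 5, Option 2 8, Option 3 0, Option 4 0, Option 5 4, Option 6 15. Option 6 and Option 2 advance.
Runoff: Option 6 is ranked above Option 2 on 15 ballots, Option 2 above Option 6 on 17.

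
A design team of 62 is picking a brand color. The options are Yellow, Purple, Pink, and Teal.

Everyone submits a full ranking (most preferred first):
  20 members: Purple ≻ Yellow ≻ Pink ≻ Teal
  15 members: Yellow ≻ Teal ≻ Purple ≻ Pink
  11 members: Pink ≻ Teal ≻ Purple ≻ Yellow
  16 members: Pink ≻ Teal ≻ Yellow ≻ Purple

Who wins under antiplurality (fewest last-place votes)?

Yellow

Last-place votes: Yellow 11, Purple 16, Pink 15, Teal 20.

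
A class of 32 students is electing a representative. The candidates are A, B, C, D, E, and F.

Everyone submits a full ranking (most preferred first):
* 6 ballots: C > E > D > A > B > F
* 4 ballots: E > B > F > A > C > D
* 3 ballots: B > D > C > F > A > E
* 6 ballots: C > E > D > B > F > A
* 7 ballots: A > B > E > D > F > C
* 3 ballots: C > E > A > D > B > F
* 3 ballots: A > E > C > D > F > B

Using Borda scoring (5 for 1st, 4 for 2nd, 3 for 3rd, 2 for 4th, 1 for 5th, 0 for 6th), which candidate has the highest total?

A: 6×2 + 4×2 + 3×1 + 6×0 + 7×5 + 3×3 + 3×5 = 82
B: 6×1 + 4×4 + 3×5 + 6×2 + 7×4 + 3×1 + 3×0 = 80
C: 6×5 + 4×1 + 3×3 + 6×5 + 7×0 + 3×5 + 3×3 = 97
D: 6×3 + 4×0 + 3×4 + 6×3 + 7×2 + 3×2 + 3×2 = 74
E: 6×4 + 4×5 + 3×0 + 6×4 + 7×3 + 3×4 + 3×4 = 113
F: 6×0 + 4×3 + 3×2 + 6×1 + 7×1 + 3×0 + 3×1 = 34

E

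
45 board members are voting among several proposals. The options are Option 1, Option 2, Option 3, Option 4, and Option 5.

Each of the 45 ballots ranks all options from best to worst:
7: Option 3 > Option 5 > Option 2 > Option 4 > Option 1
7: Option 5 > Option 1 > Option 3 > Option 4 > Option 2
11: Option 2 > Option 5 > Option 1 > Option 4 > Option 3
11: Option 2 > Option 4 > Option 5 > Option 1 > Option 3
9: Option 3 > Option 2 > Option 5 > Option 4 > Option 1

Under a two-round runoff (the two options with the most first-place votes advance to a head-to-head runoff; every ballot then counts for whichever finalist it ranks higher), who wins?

Option 3

Round 1 first-place votes: Option 1 0, Option 2 22, Option 3 16, Option 4 0, Option 5 7. Option 2 and Option 3 advance.
Runoff: Option 2 is ranked above Option 3 on 22 ballots, Option 3 above Option 2 on 23.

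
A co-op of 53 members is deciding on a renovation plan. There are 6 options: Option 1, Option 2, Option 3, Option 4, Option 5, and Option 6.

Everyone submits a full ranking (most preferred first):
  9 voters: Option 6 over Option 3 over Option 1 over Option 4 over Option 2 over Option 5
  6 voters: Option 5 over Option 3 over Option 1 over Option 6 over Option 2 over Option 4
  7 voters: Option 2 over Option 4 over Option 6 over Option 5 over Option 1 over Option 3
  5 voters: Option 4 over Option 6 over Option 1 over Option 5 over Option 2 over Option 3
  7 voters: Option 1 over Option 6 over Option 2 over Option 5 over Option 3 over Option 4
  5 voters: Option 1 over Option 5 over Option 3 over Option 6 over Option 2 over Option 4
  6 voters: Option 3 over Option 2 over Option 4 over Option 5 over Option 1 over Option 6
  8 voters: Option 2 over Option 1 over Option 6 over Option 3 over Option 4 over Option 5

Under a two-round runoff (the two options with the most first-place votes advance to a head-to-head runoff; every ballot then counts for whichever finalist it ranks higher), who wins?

Option 1

Round 1 first-place votes: Option 1 12, Option 2 15, Option 3 6, Option 4 5, Option 5 6, Option 6 9. Option 2 and Option 1 advance.
Runoff: Option 2 is ranked above Option 1 on 21 ballots, Option 1 above Option 2 on 32.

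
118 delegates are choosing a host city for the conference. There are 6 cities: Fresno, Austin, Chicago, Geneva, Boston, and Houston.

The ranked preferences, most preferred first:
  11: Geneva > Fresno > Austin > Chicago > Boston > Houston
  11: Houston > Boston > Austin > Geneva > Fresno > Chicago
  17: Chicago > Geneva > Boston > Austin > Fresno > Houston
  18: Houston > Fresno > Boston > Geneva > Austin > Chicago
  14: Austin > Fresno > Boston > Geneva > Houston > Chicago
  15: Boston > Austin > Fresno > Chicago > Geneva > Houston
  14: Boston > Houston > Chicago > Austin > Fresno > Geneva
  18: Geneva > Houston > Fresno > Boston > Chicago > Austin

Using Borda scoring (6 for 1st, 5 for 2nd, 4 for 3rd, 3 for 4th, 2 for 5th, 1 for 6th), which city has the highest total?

Fresno: 11×5 + 11×2 + 17×2 + 18×5 + 14×5 + 15×4 + 14×2 + 18×4 = 431
Austin: 11×4 + 11×4 + 17×3 + 18×2 + 14×6 + 15×5 + 14×3 + 18×1 = 394
Chicago: 11×3 + 11×1 + 17×6 + 18×1 + 14×1 + 15×3 + 14×4 + 18×2 = 315
Geneva: 11×6 + 11×3 + 17×5 + 18×3 + 14×3 + 15×2 + 14×1 + 18×6 = 432
Boston: 11×2 + 11×5 + 17×4 + 18×4 + 14×4 + 15×6 + 14×6 + 18×3 = 501
Houston: 11×1 + 11×6 + 17×1 + 18×6 + 14×2 + 15×1 + 14×5 + 18×5 = 405

Boston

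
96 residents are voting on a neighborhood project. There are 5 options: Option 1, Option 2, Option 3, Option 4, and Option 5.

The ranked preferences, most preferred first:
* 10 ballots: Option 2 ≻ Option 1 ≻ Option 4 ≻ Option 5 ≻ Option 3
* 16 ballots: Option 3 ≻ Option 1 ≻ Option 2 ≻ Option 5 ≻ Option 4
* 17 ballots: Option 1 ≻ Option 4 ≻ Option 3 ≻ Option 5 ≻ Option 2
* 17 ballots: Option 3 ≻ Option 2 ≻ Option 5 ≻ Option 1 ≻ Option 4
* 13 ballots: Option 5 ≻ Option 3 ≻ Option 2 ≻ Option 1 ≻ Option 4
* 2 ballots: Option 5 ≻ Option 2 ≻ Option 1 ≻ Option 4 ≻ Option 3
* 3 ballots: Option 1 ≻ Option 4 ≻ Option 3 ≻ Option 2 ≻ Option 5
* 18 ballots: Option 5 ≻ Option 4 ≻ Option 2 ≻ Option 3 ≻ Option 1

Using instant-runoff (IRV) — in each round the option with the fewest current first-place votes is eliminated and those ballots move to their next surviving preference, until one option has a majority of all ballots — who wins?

Option 3

Round 1: Option 1 20, Option 2 10, Option 3 33, Option 4 0, Option 5 33. Option 4 eliminated.
Round 2: Option 1 20, Option 2 10, Option 3 33, Option 5 33. Option 2 eliminated.
Round 3: Option 1 30, Option 3 33, Option 5 33. Option 1 eliminated.
Round 4: Option 3 53, Option 5 43. Option 3 has a majority (≥49).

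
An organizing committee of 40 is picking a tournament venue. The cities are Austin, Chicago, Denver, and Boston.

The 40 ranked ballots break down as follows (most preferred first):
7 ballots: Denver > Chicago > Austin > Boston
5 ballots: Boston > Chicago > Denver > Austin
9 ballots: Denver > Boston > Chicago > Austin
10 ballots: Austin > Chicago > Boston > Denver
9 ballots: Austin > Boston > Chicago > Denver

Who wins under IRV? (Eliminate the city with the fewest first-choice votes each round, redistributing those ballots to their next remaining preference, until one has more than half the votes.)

Denver

Round 1: Austin 19, Chicago 0, Denver 16, Boston 5. Chicago eliminated.
Round 2: Austin 19, Denver 16, Boston 5. Boston eliminated.
Round 3: Austin 19, Denver 21. Denver has a majority (≥21).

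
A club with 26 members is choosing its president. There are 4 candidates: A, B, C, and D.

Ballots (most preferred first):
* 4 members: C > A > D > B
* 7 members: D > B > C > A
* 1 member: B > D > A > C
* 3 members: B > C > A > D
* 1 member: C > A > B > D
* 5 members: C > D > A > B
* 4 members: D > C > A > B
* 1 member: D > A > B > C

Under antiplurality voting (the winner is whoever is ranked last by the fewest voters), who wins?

C

Last-place votes: A 7, B 13, C 2, D 4.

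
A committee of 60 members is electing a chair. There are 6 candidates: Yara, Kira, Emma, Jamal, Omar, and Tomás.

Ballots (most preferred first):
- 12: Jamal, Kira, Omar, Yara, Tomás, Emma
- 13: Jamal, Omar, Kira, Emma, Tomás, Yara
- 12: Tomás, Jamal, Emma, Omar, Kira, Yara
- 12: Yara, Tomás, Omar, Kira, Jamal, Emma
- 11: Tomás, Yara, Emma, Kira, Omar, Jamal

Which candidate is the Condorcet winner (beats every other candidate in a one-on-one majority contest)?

Tomás vs Yara: 36–24
Tomás vs Kira: 35–25
Tomás vs Emma: 47–13
Tomás vs Jamal: 35–25
Tomás vs Omar: 35–25
Tomás beats every other candidate.

Tomás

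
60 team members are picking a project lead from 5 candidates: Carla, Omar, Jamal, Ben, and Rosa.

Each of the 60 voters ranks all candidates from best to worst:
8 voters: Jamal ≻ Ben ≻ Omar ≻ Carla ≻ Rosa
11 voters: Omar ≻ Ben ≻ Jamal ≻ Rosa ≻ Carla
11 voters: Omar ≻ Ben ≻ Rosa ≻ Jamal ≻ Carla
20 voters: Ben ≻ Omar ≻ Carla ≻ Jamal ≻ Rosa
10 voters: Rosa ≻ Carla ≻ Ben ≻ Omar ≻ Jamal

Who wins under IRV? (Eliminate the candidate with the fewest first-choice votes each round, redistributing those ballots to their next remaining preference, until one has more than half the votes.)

Ben

Round 1: Carla 0, Omar 22, Jamal 8, Ben 20, Rosa 10. Carla eliminated.
Round 2: Omar 22, Jamal 8, Ben 20, Rosa 10. Jamal eliminated.
Round 3: Omar 22, Ben 28, Rosa 10. Rosa eliminated.
Round 4: Omar 22, Ben 38. Ben has a majority (≥31).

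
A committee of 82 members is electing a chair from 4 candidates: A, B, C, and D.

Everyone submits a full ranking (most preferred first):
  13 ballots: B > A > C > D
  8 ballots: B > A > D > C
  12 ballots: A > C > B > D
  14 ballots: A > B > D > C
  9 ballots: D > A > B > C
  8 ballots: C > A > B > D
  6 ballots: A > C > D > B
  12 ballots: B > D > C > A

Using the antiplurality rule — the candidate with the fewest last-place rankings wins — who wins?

B

Last-place votes: A 12, B 6, C 31, D 33.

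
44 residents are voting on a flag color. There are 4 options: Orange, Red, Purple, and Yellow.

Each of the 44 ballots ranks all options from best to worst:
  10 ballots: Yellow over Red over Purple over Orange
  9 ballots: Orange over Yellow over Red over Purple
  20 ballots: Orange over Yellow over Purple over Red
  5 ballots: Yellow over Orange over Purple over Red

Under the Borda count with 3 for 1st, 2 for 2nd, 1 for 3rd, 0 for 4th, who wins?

Orange: 10×0 + 9×3 + 20×3 + 5×2 = 97
Red: 10×2 + 9×1 + 20×0 + 5×0 = 29
Purple: 10×1 + 9×0 + 20×1 + 5×1 = 35
Yellow: 10×3 + 9×2 + 20×2 + 5×3 = 103

Yellow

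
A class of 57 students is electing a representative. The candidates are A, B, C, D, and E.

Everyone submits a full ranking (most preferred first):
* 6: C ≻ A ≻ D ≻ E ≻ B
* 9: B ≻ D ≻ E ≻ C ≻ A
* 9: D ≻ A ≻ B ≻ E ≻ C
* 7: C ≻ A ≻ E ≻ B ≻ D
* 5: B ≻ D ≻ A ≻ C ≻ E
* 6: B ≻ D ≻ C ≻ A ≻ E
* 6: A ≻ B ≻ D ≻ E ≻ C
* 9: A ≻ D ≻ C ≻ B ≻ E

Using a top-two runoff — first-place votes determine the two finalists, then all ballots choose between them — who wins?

A

Round 1 first-place votes: A 15, B 20, C 13, D 9, E 0. B and A advance.
Runoff: B is ranked above A on 20 ballots, A above B on 37.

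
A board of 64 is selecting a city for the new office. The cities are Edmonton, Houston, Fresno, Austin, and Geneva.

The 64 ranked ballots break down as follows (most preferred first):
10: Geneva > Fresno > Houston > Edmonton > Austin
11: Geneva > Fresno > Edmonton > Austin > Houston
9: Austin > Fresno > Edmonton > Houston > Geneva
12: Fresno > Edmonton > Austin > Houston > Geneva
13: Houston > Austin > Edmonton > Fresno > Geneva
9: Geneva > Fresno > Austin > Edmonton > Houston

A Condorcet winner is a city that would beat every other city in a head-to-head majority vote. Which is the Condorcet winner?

Fresno

Fresno vs Edmonton: 51–13
Fresno vs Houston: 51–13
Fresno vs Austin: 42–22
Fresno vs Geneva: 34–30
Fresno beats every other city.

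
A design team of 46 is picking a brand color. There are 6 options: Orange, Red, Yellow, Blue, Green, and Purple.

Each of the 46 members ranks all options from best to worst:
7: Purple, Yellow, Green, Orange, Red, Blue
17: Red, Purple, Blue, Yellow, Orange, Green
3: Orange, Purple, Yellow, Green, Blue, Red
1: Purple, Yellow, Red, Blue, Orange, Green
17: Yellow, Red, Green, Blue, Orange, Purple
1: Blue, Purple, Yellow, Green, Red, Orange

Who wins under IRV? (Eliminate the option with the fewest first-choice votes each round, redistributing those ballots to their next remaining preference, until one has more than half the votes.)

Round 1: Orange 3, Red 17, Yellow 17, Blue 1, Green 0, Purple 8. Green eliminated.
Round 2: Orange 3, Red 17, Yellow 17, Blue 1, Purple 8. Blue eliminated.
Round 3: Orange 3, Red 17, Yellow 17, Purple 9. Orange eliminated.
Round 4: Red 17, Yellow 17, Purple 12. Purple eliminated.
Round 5: Red 17, Yellow 29. Yellow has a majority (≥24).

Yellow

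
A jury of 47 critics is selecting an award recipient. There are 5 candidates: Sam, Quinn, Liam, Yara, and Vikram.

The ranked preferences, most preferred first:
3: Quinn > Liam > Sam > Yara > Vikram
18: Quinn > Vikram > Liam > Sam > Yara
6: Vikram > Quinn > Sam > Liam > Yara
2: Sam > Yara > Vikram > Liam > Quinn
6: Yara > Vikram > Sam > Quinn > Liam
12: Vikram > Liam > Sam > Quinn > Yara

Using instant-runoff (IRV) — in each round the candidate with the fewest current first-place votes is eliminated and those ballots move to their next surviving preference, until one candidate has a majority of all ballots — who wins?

Round 1: Sam 2, Quinn 21, Liam 0, Yara 6, Vikram 18. Liam eliminated.
Round 2: Sam 2, Quinn 21, Yara 6, Vikram 18. Sam eliminated.
Round 3: Quinn 21, Yara 8, Vikram 18. Yara eliminated.
Round 4: Quinn 21, Vikram 26. Vikram has a majority (≥24).

Vikram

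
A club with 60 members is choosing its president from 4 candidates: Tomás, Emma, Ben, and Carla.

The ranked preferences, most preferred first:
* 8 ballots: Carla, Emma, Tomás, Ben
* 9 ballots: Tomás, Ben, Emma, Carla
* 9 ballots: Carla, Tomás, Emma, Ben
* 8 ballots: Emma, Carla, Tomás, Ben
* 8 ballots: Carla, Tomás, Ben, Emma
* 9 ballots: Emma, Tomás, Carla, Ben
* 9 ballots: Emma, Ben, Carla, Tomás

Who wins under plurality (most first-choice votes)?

First-place votes: Tomás 9, Emma 26, Ben 0, Carla 25.

Emma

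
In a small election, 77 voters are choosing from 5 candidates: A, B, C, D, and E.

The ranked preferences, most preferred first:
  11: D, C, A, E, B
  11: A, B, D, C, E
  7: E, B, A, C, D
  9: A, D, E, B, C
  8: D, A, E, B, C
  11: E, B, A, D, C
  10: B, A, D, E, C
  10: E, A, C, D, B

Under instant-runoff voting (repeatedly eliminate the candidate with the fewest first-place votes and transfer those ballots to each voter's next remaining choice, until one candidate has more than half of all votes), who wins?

A

Round 1: A 20, B 10, C 0, D 19, E 28. C eliminated.
Round 2: A 20, B 10, D 19, E 28. B eliminated.
Round 3: A 30, D 19, E 28. D eliminated.
Round 4: A 49, E 28. A has a majority (≥39).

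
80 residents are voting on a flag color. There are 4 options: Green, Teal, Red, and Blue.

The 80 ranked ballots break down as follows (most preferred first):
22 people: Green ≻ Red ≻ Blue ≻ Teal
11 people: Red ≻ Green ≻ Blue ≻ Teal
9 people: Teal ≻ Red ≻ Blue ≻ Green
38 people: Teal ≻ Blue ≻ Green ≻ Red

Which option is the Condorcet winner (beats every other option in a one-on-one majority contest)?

Teal vs Green: 47–33
Teal vs Red: 47–33
Teal vs Blue: 47–33
Teal beats every other option.

Teal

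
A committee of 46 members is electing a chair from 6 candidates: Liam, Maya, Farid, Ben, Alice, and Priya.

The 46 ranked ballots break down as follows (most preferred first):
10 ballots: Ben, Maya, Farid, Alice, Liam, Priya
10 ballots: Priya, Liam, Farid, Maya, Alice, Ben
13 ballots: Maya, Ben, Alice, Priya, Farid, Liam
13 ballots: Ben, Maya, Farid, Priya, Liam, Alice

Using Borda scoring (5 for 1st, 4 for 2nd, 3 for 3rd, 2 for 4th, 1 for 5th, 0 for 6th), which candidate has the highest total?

Maya

Liam: 10×1 + 10×4 + 13×0 + 13×1 = 63
Maya: 10×4 + 10×2 + 13×5 + 13×4 = 177
Farid: 10×3 + 10×3 + 13×1 + 13×3 = 112
Ben: 10×5 + 10×0 + 13×4 + 13×5 = 167
Alice: 10×2 + 10×1 + 13×3 + 13×0 = 69
Priya: 10×0 + 10×5 + 13×2 + 13×2 = 102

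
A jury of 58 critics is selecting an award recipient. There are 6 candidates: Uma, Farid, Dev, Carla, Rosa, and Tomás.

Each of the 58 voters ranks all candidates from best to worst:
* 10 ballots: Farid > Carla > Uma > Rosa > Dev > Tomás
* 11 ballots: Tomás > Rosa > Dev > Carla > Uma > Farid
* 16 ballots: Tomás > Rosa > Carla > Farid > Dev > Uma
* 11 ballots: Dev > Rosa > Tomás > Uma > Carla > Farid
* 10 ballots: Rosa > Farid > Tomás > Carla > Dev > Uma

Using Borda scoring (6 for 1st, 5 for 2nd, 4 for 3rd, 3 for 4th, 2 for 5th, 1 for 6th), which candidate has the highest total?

Uma: 10×4 + 11×2 + 16×1 + 11×3 + 10×1 = 121
Farid: 10×6 + 11×1 + 16×3 + 11×1 + 10×5 = 180
Dev: 10×2 + 11×4 + 16×2 + 11×6 + 10×2 = 182
Carla: 10×5 + 11×3 + 16×4 + 11×2 + 10×3 = 199
Rosa: 10×3 + 11×5 + 16×5 + 11×5 + 10×6 = 280
Tomás: 10×1 + 11×6 + 16×6 + 11×4 + 10×4 = 256

Rosa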